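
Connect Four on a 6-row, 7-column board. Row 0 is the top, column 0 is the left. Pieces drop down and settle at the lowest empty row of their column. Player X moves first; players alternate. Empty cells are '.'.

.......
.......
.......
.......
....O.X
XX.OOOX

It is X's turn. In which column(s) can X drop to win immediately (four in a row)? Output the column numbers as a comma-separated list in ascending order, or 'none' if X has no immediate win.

Answer: none

Derivation:
col 0: drop X → no win
col 1: drop X → no win
col 2: drop X → no win
col 3: drop X → no win
col 4: drop X → no win
col 5: drop X → no win
col 6: drop X → no win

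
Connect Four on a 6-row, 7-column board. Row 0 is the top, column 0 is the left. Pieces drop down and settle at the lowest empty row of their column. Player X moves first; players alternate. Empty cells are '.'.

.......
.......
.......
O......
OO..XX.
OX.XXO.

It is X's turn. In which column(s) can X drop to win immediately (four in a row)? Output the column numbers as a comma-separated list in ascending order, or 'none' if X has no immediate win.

col 0: drop X → no win
col 1: drop X → no win
col 2: drop X → WIN!
col 3: drop X → no win
col 4: drop X → no win
col 5: drop X → no win
col 6: drop X → no win

Answer: 2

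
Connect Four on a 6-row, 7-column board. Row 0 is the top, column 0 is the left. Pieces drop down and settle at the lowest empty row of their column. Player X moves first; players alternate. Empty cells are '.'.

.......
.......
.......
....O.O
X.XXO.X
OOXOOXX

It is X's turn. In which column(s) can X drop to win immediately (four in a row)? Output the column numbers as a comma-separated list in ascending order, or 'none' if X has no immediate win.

col 0: drop X → no win
col 1: drop X → WIN!
col 2: drop X → no win
col 3: drop X → no win
col 4: drop X → no win
col 5: drop X → no win
col 6: drop X → no win

Answer: 1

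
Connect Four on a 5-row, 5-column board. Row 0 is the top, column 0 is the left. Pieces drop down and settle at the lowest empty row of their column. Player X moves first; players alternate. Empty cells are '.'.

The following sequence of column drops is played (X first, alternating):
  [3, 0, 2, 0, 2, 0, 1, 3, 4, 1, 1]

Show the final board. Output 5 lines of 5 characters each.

Move 1: X drops in col 3, lands at row 4
Move 2: O drops in col 0, lands at row 4
Move 3: X drops in col 2, lands at row 4
Move 4: O drops in col 0, lands at row 3
Move 5: X drops in col 2, lands at row 3
Move 6: O drops in col 0, lands at row 2
Move 7: X drops in col 1, lands at row 4
Move 8: O drops in col 3, lands at row 3
Move 9: X drops in col 4, lands at row 4
Move 10: O drops in col 1, lands at row 3
Move 11: X drops in col 1, lands at row 2

Answer: .....
.....
OX...
OOXO.
OXXXX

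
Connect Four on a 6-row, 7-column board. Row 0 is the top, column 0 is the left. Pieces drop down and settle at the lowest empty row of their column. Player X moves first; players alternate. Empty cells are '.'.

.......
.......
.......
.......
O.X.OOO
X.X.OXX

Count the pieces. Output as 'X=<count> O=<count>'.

X=5 O=5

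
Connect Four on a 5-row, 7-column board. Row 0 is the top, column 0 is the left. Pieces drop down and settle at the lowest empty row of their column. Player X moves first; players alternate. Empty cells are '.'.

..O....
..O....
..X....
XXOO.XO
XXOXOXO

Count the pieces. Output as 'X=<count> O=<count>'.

X=8 O=8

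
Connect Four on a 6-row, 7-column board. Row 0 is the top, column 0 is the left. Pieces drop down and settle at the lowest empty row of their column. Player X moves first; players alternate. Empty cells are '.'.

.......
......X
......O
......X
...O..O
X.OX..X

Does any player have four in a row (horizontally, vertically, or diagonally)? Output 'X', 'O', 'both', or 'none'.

none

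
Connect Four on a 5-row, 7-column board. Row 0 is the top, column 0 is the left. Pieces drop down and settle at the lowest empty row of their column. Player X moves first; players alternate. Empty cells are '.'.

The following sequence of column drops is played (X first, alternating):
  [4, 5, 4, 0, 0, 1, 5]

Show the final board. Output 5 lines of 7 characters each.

Answer: .......
.......
.......
X...XX.
OO..XO.

Derivation:
Move 1: X drops in col 4, lands at row 4
Move 2: O drops in col 5, lands at row 4
Move 3: X drops in col 4, lands at row 3
Move 4: O drops in col 0, lands at row 4
Move 5: X drops in col 0, lands at row 3
Move 6: O drops in col 1, lands at row 4
Move 7: X drops in col 5, lands at row 3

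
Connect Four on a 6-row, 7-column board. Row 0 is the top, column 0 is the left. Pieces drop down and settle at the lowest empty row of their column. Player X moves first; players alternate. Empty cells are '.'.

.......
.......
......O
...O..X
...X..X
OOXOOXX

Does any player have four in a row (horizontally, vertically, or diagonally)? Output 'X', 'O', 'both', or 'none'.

none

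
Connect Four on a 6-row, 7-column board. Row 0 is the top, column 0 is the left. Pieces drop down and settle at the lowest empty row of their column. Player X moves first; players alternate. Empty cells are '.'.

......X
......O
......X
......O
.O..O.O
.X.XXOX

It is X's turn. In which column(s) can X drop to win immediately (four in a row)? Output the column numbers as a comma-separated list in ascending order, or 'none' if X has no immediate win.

col 0: drop X → no win
col 1: drop X → no win
col 2: drop X → WIN!
col 3: drop X → no win
col 4: drop X → no win
col 5: drop X → no win

Answer: 2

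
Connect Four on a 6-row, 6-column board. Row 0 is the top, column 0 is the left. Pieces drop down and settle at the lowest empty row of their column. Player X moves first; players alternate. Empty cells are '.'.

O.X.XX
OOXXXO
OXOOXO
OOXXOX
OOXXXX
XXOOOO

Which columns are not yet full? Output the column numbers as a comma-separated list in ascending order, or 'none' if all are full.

Answer: 1,3

Derivation:
col 0: top cell = 'O' → FULL
col 1: top cell = '.' → open
col 2: top cell = 'X' → FULL
col 3: top cell = '.' → open
col 4: top cell = 'X' → FULL
col 5: top cell = 'X' → FULL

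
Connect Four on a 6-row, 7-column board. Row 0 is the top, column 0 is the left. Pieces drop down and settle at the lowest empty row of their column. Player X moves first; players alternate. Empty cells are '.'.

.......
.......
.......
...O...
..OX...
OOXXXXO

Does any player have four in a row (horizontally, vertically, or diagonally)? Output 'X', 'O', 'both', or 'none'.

X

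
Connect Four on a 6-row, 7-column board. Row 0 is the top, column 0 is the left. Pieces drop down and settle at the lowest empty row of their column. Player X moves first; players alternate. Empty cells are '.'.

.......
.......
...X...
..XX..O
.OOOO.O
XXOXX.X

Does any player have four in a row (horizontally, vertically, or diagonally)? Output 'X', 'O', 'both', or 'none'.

O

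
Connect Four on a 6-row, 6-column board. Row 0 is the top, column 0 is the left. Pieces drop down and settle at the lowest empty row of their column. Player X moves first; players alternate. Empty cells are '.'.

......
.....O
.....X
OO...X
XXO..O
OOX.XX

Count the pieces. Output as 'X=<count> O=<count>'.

X=7 O=7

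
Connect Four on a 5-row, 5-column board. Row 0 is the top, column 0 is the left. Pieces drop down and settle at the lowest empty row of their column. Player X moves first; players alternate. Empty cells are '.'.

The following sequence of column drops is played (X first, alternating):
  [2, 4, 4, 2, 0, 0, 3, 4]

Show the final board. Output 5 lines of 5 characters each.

Answer: .....
.....
....O
O.O.X
X.XXO

Derivation:
Move 1: X drops in col 2, lands at row 4
Move 2: O drops in col 4, lands at row 4
Move 3: X drops in col 4, lands at row 3
Move 4: O drops in col 2, lands at row 3
Move 5: X drops in col 0, lands at row 4
Move 6: O drops in col 0, lands at row 3
Move 7: X drops in col 3, lands at row 4
Move 8: O drops in col 4, lands at row 2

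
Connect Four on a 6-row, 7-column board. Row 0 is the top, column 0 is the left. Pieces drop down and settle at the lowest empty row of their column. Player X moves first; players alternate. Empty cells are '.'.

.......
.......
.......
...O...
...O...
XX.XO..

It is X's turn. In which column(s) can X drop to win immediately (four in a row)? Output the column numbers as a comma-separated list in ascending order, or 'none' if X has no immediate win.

Answer: 2

Derivation:
col 0: drop X → no win
col 1: drop X → no win
col 2: drop X → WIN!
col 3: drop X → no win
col 4: drop X → no win
col 5: drop X → no win
col 6: drop X → no win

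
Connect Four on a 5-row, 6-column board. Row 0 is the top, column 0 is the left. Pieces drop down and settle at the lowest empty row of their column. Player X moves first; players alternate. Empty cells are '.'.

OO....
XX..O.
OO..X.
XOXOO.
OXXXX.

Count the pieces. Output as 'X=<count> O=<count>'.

X=9 O=9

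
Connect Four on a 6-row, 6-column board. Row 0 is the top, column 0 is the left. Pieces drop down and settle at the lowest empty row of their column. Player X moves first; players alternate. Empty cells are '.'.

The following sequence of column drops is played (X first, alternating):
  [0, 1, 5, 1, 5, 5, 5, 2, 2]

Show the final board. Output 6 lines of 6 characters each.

Answer: ......
......
.....X
.....O
.OX..X
XOO..X

Derivation:
Move 1: X drops in col 0, lands at row 5
Move 2: O drops in col 1, lands at row 5
Move 3: X drops in col 5, lands at row 5
Move 4: O drops in col 1, lands at row 4
Move 5: X drops in col 5, lands at row 4
Move 6: O drops in col 5, lands at row 3
Move 7: X drops in col 5, lands at row 2
Move 8: O drops in col 2, lands at row 5
Move 9: X drops in col 2, lands at row 4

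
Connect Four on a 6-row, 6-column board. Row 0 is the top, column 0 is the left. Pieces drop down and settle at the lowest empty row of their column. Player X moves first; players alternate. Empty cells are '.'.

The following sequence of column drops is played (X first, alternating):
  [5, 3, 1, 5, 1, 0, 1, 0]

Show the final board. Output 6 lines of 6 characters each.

Answer: ......
......
......
.X....
OX...O
OX.O.X

Derivation:
Move 1: X drops in col 5, lands at row 5
Move 2: O drops in col 3, lands at row 5
Move 3: X drops in col 1, lands at row 5
Move 4: O drops in col 5, lands at row 4
Move 5: X drops in col 1, lands at row 4
Move 6: O drops in col 0, lands at row 5
Move 7: X drops in col 1, lands at row 3
Move 8: O drops in col 0, lands at row 4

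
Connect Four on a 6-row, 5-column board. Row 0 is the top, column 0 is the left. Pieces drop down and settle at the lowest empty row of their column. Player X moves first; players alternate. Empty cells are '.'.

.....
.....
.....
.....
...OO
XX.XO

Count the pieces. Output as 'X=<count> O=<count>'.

X=3 O=3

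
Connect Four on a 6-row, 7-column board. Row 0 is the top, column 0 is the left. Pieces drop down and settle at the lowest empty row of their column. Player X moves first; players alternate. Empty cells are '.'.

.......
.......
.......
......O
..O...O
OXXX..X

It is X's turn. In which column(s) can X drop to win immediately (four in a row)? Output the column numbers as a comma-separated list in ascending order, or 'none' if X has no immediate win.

col 0: drop X → no win
col 1: drop X → no win
col 2: drop X → no win
col 3: drop X → no win
col 4: drop X → WIN!
col 5: drop X → no win
col 6: drop X → no win

Answer: 4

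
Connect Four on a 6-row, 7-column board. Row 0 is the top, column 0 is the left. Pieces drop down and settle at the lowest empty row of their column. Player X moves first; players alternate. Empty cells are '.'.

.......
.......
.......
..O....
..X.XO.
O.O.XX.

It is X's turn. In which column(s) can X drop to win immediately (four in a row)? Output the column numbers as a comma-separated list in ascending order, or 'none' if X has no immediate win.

Answer: none

Derivation:
col 0: drop X → no win
col 1: drop X → no win
col 2: drop X → no win
col 3: drop X → no win
col 4: drop X → no win
col 5: drop X → no win
col 6: drop X → no win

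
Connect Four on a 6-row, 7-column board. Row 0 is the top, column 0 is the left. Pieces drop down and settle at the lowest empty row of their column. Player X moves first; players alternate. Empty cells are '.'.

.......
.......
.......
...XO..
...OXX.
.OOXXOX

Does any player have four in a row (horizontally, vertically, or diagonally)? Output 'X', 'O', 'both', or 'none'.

none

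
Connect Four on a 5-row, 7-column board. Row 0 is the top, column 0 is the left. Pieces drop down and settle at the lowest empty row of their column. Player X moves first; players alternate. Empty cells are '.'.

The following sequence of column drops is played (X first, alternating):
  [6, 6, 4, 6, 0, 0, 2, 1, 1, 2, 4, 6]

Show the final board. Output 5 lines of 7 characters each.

Answer: .......
......O
......O
OXO.X.O
XOX.X.X

Derivation:
Move 1: X drops in col 6, lands at row 4
Move 2: O drops in col 6, lands at row 3
Move 3: X drops in col 4, lands at row 4
Move 4: O drops in col 6, lands at row 2
Move 5: X drops in col 0, lands at row 4
Move 6: O drops in col 0, lands at row 3
Move 7: X drops in col 2, lands at row 4
Move 8: O drops in col 1, lands at row 4
Move 9: X drops in col 1, lands at row 3
Move 10: O drops in col 2, lands at row 3
Move 11: X drops in col 4, lands at row 3
Move 12: O drops in col 6, lands at row 1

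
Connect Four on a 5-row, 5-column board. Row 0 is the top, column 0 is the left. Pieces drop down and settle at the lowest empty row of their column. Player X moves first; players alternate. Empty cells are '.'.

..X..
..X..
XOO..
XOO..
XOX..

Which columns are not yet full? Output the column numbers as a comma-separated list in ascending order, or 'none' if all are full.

col 0: top cell = '.' → open
col 1: top cell = '.' → open
col 2: top cell = 'X' → FULL
col 3: top cell = '.' → open
col 4: top cell = '.' → open

Answer: 0,1,3,4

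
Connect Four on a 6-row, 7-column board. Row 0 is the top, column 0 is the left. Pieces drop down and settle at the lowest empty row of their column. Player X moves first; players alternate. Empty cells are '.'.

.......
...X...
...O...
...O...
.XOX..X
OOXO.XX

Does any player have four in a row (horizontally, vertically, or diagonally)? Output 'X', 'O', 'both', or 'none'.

none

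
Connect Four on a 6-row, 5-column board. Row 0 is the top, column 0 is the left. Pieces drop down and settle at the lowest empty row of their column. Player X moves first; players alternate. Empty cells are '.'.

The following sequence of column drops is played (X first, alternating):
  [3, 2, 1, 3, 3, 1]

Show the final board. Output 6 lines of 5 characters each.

Answer: .....
.....
.....
...X.
.O.O.
.XOX.

Derivation:
Move 1: X drops in col 3, lands at row 5
Move 2: O drops in col 2, lands at row 5
Move 3: X drops in col 1, lands at row 5
Move 4: O drops in col 3, lands at row 4
Move 5: X drops in col 3, lands at row 3
Move 6: O drops in col 1, lands at row 4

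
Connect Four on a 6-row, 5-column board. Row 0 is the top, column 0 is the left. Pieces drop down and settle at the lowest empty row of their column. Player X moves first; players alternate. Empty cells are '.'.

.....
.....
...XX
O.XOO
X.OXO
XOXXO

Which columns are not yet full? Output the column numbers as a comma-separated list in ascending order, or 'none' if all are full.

Answer: 0,1,2,3,4

Derivation:
col 0: top cell = '.' → open
col 1: top cell = '.' → open
col 2: top cell = '.' → open
col 3: top cell = '.' → open
col 4: top cell = '.' → open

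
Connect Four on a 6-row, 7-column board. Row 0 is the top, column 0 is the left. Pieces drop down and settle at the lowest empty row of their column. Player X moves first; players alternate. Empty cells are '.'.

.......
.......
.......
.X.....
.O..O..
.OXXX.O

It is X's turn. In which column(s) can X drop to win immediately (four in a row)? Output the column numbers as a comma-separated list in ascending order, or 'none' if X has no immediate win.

col 0: drop X → no win
col 1: drop X → no win
col 2: drop X → no win
col 3: drop X → no win
col 4: drop X → no win
col 5: drop X → WIN!
col 6: drop X → no win

Answer: 5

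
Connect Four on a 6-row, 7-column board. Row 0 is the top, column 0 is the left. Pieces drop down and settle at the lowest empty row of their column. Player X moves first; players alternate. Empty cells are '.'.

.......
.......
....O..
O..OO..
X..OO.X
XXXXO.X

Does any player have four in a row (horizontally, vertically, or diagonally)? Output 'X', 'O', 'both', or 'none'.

both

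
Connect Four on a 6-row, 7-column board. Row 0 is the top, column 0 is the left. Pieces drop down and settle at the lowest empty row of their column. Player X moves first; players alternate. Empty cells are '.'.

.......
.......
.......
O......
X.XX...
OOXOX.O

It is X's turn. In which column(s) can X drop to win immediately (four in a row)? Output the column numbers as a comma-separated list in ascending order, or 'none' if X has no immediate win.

col 0: drop X → no win
col 1: drop X → WIN!
col 2: drop X → no win
col 3: drop X → no win
col 4: drop X → no win
col 5: drop X → no win
col 6: drop X → no win

Answer: 1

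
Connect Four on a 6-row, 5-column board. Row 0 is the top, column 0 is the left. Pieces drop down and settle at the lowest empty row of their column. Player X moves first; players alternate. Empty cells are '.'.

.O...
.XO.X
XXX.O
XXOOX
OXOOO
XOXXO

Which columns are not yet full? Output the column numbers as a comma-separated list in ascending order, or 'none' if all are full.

col 0: top cell = '.' → open
col 1: top cell = 'O' → FULL
col 2: top cell = '.' → open
col 3: top cell = '.' → open
col 4: top cell = '.' → open

Answer: 0,2,3,4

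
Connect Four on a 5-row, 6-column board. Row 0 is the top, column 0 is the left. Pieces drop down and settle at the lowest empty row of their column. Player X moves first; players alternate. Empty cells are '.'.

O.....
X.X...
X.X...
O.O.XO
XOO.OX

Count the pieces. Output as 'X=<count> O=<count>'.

X=7 O=7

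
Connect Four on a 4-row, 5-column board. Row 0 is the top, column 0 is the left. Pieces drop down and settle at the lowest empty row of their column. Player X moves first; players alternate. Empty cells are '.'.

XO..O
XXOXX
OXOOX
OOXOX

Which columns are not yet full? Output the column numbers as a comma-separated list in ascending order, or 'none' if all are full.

col 0: top cell = 'X' → FULL
col 1: top cell = 'O' → FULL
col 2: top cell = '.' → open
col 3: top cell = '.' → open
col 4: top cell = 'O' → FULL

Answer: 2,3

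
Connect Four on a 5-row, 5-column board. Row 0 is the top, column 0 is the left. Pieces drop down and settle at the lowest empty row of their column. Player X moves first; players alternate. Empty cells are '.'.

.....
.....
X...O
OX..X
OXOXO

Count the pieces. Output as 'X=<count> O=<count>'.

X=5 O=5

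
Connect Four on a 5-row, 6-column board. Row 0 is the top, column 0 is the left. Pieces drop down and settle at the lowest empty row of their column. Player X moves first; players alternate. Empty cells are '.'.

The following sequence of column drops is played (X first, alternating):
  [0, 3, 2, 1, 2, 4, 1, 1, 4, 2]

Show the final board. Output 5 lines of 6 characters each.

Move 1: X drops in col 0, lands at row 4
Move 2: O drops in col 3, lands at row 4
Move 3: X drops in col 2, lands at row 4
Move 4: O drops in col 1, lands at row 4
Move 5: X drops in col 2, lands at row 3
Move 6: O drops in col 4, lands at row 4
Move 7: X drops in col 1, lands at row 3
Move 8: O drops in col 1, lands at row 2
Move 9: X drops in col 4, lands at row 3
Move 10: O drops in col 2, lands at row 2

Answer: ......
......
.OO...
.XX.X.
XOXOO.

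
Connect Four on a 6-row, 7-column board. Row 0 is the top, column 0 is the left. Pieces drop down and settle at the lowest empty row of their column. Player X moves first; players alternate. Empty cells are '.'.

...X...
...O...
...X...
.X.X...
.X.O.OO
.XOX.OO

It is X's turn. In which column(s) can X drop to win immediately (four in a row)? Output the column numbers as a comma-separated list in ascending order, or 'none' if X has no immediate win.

Answer: 1

Derivation:
col 0: drop X → no win
col 1: drop X → WIN!
col 2: drop X → no win
col 4: drop X → no win
col 5: drop X → no win
col 6: drop X → no win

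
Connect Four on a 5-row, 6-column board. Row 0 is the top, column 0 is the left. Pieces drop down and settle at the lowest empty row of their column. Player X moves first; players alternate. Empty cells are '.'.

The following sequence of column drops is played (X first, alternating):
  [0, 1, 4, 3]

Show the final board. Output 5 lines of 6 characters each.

Move 1: X drops in col 0, lands at row 4
Move 2: O drops in col 1, lands at row 4
Move 3: X drops in col 4, lands at row 4
Move 4: O drops in col 3, lands at row 4

Answer: ......
......
......
......
XO.OX.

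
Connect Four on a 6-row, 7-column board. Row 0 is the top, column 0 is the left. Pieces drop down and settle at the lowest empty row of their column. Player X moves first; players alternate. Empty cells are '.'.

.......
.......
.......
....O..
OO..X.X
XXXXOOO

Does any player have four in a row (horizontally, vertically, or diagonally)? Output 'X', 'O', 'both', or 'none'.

X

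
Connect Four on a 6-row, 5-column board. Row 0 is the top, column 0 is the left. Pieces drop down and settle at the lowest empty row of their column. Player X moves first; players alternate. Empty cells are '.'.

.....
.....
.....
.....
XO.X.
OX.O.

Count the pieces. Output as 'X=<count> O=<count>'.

X=3 O=3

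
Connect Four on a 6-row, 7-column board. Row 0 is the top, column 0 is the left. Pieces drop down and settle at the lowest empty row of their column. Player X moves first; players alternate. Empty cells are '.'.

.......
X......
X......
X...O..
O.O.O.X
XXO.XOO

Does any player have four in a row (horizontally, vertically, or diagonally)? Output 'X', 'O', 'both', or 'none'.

none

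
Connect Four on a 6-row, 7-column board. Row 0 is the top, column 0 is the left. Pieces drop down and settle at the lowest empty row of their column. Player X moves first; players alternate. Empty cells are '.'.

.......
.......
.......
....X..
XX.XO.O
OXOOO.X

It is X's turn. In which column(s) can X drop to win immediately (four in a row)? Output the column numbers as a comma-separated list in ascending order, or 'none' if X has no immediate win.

Answer: 2

Derivation:
col 0: drop X → no win
col 1: drop X → no win
col 2: drop X → WIN!
col 3: drop X → no win
col 4: drop X → no win
col 5: drop X → no win
col 6: drop X → no win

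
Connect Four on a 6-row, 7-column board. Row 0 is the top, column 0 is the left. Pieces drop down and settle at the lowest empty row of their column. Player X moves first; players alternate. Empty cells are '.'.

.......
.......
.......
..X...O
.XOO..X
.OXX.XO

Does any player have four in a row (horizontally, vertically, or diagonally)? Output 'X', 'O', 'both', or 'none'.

none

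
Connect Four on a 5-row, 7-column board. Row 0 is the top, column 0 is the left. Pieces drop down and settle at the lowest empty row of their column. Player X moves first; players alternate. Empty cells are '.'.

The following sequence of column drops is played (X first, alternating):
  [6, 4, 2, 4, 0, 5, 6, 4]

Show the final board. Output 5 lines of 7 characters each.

Move 1: X drops in col 6, lands at row 4
Move 2: O drops in col 4, lands at row 4
Move 3: X drops in col 2, lands at row 4
Move 4: O drops in col 4, lands at row 3
Move 5: X drops in col 0, lands at row 4
Move 6: O drops in col 5, lands at row 4
Move 7: X drops in col 6, lands at row 3
Move 8: O drops in col 4, lands at row 2

Answer: .......
.......
....O..
....O.X
X.X.OOX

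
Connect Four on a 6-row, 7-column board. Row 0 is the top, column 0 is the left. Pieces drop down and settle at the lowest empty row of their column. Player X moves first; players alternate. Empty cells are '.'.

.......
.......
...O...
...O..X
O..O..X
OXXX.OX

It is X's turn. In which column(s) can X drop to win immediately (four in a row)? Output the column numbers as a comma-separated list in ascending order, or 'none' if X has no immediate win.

Answer: 4,6

Derivation:
col 0: drop X → no win
col 1: drop X → no win
col 2: drop X → no win
col 3: drop X → no win
col 4: drop X → WIN!
col 5: drop X → no win
col 6: drop X → WIN!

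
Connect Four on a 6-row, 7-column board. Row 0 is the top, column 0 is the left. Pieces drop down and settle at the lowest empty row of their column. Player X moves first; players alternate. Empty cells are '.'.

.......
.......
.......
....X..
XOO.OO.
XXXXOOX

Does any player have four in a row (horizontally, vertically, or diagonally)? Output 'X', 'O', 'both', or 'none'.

X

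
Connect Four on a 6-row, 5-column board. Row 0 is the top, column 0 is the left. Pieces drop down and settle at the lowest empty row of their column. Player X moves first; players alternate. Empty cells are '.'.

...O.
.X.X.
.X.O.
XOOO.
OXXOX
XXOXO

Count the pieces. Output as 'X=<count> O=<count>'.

X=10 O=9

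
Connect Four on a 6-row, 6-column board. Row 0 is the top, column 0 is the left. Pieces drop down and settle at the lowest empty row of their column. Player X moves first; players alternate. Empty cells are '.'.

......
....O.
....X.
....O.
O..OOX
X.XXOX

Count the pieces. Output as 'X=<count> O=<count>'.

X=6 O=6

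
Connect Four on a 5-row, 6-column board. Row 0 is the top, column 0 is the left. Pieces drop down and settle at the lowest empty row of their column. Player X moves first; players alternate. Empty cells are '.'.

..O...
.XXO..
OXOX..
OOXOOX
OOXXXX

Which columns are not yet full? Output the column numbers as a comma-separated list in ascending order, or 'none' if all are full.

col 0: top cell = '.' → open
col 1: top cell = '.' → open
col 2: top cell = 'O' → FULL
col 3: top cell = '.' → open
col 4: top cell = '.' → open
col 5: top cell = '.' → open

Answer: 0,1,3,4,5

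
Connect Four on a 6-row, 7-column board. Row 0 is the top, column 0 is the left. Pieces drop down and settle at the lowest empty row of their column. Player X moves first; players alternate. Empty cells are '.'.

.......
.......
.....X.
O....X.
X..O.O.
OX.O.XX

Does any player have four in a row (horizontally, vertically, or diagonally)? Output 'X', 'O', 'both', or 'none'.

none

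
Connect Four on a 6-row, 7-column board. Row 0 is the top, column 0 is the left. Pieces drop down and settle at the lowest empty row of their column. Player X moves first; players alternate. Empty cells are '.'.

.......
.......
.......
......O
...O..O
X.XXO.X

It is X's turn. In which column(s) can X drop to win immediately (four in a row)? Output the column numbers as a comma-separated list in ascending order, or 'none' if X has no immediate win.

Answer: 1

Derivation:
col 0: drop X → no win
col 1: drop X → WIN!
col 2: drop X → no win
col 3: drop X → no win
col 4: drop X → no win
col 5: drop X → no win
col 6: drop X → no win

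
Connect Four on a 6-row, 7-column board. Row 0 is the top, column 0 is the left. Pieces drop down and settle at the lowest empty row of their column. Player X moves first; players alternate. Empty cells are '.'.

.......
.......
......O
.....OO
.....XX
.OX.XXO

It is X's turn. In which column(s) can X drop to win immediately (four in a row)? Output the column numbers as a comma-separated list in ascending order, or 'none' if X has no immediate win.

Answer: 3

Derivation:
col 0: drop X → no win
col 1: drop X → no win
col 2: drop X → no win
col 3: drop X → WIN!
col 4: drop X → no win
col 5: drop X → no win
col 6: drop X → no win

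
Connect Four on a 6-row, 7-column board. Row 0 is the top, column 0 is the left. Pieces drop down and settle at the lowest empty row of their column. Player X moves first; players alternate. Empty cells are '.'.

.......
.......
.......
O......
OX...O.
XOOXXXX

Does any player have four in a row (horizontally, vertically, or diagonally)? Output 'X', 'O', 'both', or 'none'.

X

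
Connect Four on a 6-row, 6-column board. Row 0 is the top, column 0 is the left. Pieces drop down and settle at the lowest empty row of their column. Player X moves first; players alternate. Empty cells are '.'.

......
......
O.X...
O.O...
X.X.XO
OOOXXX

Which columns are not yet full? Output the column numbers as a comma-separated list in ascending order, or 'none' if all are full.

col 0: top cell = '.' → open
col 1: top cell = '.' → open
col 2: top cell = '.' → open
col 3: top cell = '.' → open
col 4: top cell = '.' → open
col 5: top cell = '.' → open

Answer: 0,1,2,3,4,5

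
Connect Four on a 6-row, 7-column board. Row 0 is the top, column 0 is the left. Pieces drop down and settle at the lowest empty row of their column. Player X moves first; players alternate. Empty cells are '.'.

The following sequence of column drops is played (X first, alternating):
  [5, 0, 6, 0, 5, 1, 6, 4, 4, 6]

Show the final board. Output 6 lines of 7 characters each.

Answer: .......
.......
.......
......O
O...XXX
OO..OXX

Derivation:
Move 1: X drops in col 5, lands at row 5
Move 2: O drops in col 0, lands at row 5
Move 3: X drops in col 6, lands at row 5
Move 4: O drops in col 0, lands at row 4
Move 5: X drops in col 5, lands at row 4
Move 6: O drops in col 1, lands at row 5
Move 7: X drops in col 6, lands at row 4
Move 8: O drops in col 4, lands at row 5
Move 9: X drops in col 4, lands at row 4
Move 10: O drops in col 6, lands at row 3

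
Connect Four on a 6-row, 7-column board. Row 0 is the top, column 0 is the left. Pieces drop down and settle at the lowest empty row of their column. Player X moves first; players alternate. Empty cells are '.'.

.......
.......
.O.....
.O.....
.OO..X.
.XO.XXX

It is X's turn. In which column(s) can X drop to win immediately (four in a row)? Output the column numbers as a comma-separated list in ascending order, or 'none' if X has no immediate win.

col 0: drop X → no win
col 1: drop X → no win
col 2: drop X → no win
col 3: drop X → WIN!
col 4: drop X → no win
col 5: drop X → no win
col 6: drop X → no win

Answer: 3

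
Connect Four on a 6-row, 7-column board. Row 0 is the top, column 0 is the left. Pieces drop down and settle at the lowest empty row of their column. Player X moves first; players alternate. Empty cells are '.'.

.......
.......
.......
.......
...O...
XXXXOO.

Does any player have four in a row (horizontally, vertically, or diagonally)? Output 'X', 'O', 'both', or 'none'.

X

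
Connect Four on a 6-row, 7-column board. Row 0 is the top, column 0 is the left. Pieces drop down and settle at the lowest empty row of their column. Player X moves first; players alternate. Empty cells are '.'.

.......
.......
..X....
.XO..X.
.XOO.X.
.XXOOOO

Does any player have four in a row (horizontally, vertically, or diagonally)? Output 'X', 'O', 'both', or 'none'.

O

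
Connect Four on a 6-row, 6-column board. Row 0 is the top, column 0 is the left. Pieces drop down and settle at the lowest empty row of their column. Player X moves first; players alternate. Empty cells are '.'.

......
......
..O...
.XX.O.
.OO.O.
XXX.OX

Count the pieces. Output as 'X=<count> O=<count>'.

X=6 O=6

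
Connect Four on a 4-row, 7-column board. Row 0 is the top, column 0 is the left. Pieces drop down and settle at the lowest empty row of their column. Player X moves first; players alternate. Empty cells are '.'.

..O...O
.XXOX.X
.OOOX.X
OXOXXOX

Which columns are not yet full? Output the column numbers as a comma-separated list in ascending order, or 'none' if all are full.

col 0: top cell = '.' → open
col 1: top cell = '.' → open
col 2: top cell = 'O' → FULL
col 3: top cell = '.' → open
col 4: top cell = '.' → open
col 5: top cell = '.' → open
col 6: top cell = 'O' → FULL

Answer: 0,1,3,4,5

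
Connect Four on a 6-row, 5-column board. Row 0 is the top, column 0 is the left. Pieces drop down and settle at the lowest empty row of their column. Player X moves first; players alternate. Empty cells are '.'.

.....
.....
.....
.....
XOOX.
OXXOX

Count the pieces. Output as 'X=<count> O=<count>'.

X=5 O=4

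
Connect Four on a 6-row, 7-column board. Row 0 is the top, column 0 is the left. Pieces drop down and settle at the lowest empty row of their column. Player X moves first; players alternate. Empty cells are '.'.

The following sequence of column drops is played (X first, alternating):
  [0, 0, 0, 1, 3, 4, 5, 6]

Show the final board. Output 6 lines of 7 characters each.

Move 1: X drops in col 0, lands at row 5
Move 2: O drops in col 0, lands at row 4
Move 3: X drops in col 0, lands at row 3
Move 4: O drops in col 1, lands at row 5
Move 5: X drops in col 3, lands at row 5
Move 6: O drops in col 4, lands at row 5
Move 7: X drops in col 5, lands at row 5
Move 8: O drops in col 6, lands at row 5

Answer: .......
.......
.......
X......
O......
XO.XOXO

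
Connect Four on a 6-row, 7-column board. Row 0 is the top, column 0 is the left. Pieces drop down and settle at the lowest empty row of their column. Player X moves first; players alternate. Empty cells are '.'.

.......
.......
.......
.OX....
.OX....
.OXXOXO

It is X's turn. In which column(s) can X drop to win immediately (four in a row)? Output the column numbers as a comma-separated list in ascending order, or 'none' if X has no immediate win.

col 0: drop X → no win
col 1: drop X → no win
col 2: drop X → WIN!
col 3: drop X → no win
col 4: drop X → no win
col 5: drop X → no win
col 6: drop X → no win

Answer: 2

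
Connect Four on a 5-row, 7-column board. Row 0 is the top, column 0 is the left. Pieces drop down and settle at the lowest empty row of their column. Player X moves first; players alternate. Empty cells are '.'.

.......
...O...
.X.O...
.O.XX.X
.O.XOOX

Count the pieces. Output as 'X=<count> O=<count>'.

X=6 O=6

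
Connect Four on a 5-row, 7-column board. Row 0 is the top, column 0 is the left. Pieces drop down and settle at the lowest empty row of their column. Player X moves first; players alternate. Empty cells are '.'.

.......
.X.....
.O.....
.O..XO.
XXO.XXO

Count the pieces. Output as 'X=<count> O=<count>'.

X=6 O=5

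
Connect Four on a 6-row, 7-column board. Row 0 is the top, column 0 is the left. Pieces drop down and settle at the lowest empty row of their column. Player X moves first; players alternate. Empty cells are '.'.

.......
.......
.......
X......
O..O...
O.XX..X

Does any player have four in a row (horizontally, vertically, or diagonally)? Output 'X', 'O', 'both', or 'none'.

none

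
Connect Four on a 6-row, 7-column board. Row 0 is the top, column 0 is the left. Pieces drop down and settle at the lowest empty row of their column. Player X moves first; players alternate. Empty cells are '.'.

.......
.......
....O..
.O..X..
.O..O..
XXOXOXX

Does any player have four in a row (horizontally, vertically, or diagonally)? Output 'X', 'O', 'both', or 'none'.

none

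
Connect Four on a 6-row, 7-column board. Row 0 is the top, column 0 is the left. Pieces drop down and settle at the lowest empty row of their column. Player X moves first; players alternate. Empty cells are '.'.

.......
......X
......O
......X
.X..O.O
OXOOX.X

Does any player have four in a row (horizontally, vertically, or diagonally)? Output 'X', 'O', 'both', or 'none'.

none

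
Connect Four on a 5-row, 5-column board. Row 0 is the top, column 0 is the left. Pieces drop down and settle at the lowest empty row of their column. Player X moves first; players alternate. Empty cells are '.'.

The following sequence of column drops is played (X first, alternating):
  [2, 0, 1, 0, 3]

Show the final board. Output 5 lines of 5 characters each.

Move 1: X drops in col 2, lands at row 4
Move 2: O drops in col 0, lands at row 4
Move 3: X drops in col 1, lands at row 4
Move 4: O drops in col 0, lands at row 3
Move 5: X drops in col 3, lands at row 4

Answer: .....
.....
.....
O....
OXXX.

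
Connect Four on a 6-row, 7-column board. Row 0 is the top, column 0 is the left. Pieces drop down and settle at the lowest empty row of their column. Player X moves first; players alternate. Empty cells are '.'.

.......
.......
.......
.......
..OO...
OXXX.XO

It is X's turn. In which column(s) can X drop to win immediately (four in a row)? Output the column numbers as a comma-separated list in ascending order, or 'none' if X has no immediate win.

col 0: drop X → no win
col 1: drop X → no win
col 2: drop X → no win
col 3: drop X → no win
col 4: drop X → WIN!
col 5: drop X → no win
col 6: drop X → no win

Answer: 4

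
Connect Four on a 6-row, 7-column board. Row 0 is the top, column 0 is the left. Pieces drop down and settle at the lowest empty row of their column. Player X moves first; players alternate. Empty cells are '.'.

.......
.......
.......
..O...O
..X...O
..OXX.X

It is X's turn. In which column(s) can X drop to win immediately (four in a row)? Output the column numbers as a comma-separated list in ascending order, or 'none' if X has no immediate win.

Answer: 5

Derivation:
col 0: drop X → no win
col 1: drop X → no win
col 2: drop X → no win
col 3: drop X → no win
col 4: drop X → no win
col 5: drop X → WIN!
col 6: drop X → no win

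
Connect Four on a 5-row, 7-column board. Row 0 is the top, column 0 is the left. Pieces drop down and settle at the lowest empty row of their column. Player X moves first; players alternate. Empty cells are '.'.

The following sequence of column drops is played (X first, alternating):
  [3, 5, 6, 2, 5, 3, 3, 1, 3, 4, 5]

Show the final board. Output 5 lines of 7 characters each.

Answer: .......
...X...
...X.X.
...O.X.
.OOXOOX

Derivation:
Move 1: X drops in col 3, lands at row 4
Move 2: O drops in col 5, lands at row 4
Move 3: X drops in col 6, lands at row 4
Move 4: O drops in col 2, lands at row 4
Move 5: X drops in col 5, lands at row 3
Move 6: O drops in col 3, lands at row 3
Move 7: X drops in col 3, lands at row 2
Move 8: O drops in col 1, lands at row 4
Move 9: X drops in col 3, lands at row 1
Move 10: O drops in col 4, lands at row 4
Move 11: X drops in col 5, lands at row 2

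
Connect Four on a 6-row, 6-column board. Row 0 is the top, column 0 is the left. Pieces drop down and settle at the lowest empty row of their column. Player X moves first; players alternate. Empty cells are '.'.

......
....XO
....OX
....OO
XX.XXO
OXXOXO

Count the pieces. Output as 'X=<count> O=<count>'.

X=9 O=8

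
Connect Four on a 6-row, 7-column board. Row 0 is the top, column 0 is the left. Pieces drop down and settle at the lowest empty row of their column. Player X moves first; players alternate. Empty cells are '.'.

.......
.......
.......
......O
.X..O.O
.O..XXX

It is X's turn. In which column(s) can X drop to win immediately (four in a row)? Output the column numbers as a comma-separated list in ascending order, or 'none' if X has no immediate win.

col 0: drop X → no win
col 1: drop X → no win
col 2: drop X → no win
col 3: drop X → WIN!
col 4: drop X → no win
col 5: drop X → no win
col 6: drop X → no win

Answer: 3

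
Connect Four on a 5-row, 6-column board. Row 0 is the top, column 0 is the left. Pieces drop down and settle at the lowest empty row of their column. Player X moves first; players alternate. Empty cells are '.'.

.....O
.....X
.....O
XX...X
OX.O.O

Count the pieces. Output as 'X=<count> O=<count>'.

X=5 O=5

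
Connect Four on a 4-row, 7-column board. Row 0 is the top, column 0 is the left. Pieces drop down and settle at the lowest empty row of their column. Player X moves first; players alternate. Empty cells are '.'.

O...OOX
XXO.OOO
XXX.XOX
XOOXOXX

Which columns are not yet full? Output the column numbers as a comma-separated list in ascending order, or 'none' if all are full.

Answer: 1,2,3

Derivation:
col 0: top cell = 'O' → FULL
col 1: top cell = '.' → open
col 2: top cell = '.' → open
col 3: top cell = '.' → open
col 4: top cell = 'O' → FULL
col 5: top cell = 'O' → FULL
col 6: top cell = 'X' → FULL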